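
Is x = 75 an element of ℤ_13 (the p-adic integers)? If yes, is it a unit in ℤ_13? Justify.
x ∈ ℤ_13^× (unit); v_13(x) = 0

ℤ_13 = {x ∈ ℚ_13 : v_13(x) ≥ 0} and ℤ_13^× = {x ∈ ℤ_13 : v_13(x) = 0}. Here v_13(75) = v_13(num) − v_13(den) = 0; compare against these criteria.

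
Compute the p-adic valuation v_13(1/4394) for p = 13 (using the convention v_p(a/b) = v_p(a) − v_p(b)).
v_13(1/4394) = -3

Factor powers of 13 from the numerator and denominator of the reduced fraction: 1 = 13^0 · 1 and 4394 = 13^3 · 2. Apply v_p(a/b) = v_p(a) − v_p(b): v_13(1/4394) = 0 − 3 = -3.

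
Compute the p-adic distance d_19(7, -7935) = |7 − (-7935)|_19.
d_19(7, -7935) = 1/361

Step 1 — x − y = 7 − (-7935) = 7942. Step 2 — v_19(7942) = 2 (factor: 7942 = (19^2 · 22); the sign does not affect v_p). Step 3 — |x − y|_19 = 19^{-2} = 1/361.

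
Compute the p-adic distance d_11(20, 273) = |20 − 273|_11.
d_11(20, 273) = 1/11

Step 1 — x − y = 20 − 273 = -253. Step 2 — v_11(-253) = 1 (factor: -253 = −(11^1 · 23); the sign does not affect v_p). Step 3 — |x − y|_11 = 11^{-1} = 1/11.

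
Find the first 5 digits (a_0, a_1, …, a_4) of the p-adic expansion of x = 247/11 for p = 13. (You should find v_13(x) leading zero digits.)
(a_0, …, a_4) = (0, 10, 10, 11, 5)

v_13(247/11) = 1, so a_0 = ... = a_0 = 0. Factor out: x = 13^1 · u with u = 19/11 a unit in ℤ_13. Expand u iteratively via a_{v+i} = u_i mod 13, u_{i+1} = (u_i − a_{v+i})/13:
  u_0 = 19/11;  a_1 = 10;  u_1 = (u_0 − 10)/13 = -7/11
  u_1 = -7/11;  a_2 = 10;  u_2 = (u_1 − 10)/13 = -9/11
  u_2 = -9/11;  a_3 = 11;  u_3 = (u_2 − 11)/13 = -10/11
  u_3 = -10/11;  a_4 = 5;  u_4 = (u_3 − 5)/13 = -5/11
Digits: (0, 10, 10, 11, 5).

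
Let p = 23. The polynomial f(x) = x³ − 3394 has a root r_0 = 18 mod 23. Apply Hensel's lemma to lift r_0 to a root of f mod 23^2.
r_1 = 317 (mod 529)

Hensel: r_{i+1} = r_i − f(r_i)/f′(r_i) mod 23^{i+2}, where f′(x) = 3x². Iterate:
  r_0 = 18 (mod 23)
  r_1 = 317 (mod 529)
Final: r = 317 with f(r) ≡ 0 mod 23^2.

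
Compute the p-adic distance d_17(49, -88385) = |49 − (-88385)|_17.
d_17(49, -88385) = 1/4913

Step 1 — x − y = 49 − (-88385) = 88434. Step 2 — v_17(88434) = 3 (factor: 88434 = (17^3 · 18); the sign does not affect v_p). Step 3 — |x − y|_17 = 17^{-3} = 1/4913.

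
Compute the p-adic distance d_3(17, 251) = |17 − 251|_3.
d_3(17, 251) = 1/9

Step 1 — x − y = 17 − 251 = -234. Step 2 — v_3(-234) = 2 (factor: -234 = −(3^2 · 26); the sign does not affect v_p). Step 3 — |x − y|_3 = 3^{-2} = 1/9.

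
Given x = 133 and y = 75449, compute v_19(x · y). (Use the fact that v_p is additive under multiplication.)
v_19(10034717) = 4

v_p(x) = 1 (factor: 133 = 19^1 · 7); v_p(y) = 3 (factor: 75449 = 19^3 · 11). Additivity: v_p(xy) = v_p(x) + v_p(y) = 1 + 3 = 4. (Direct check: xy = 10034717 = 19^4 · (77).)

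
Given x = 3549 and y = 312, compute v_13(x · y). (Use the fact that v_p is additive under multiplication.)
v_13(1107288) = 3

v_p(x) = 2 (factor: 3549 = 13^2 · 21); v_p(y) = 1 (factor: 312 = 13^1 · 24). Additivity: v_p(xy) = v_p(x) + v_p(y) = 2 + 1 = 3. (Direct check: xy = 1107288 = 13^3 · (504).)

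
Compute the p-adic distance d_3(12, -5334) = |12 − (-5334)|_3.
d_3(12, -5334) = 1/243

Step 1 — x − y = 12 − (-5334) = 5346. Step 2 — v_3(5346) = 5 (factor: 5346 = (3^5 · 22); the sign does not affect v_p). Step 3 — |x − y|_3 = 3^{-5} = 1/243.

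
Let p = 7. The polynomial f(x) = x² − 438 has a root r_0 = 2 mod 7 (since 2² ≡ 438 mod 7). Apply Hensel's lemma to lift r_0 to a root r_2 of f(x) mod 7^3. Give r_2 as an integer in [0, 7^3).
r_2 = 233 (mod 343)

Hensel's recurrence: r_{i+1} = r_i − f(r_i)·(f′(r_i))^{-1} mod 7^{i+2}, with f′(x) = 2x. Iterate:
  r_0 = 2 (mod 7)
  r_1 = 37 (mod 49)
  r_2 = 233 (mod 343)
Final: r_2 = 233, and one checks f(r_2) ≡ 0 mod 7^3.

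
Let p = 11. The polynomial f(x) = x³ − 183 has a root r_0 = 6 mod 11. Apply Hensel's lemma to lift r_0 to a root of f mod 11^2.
r_1 = 83 (mod 121)

Hensel: r_{i+1} = r_i − f(r_i)/f′(r_i) mod 11^{i+2}, where f′(x) = 3x². Iterate:
  r_0 = 6 (mod 11)
  r_1 = 83 (mod 121)
Final: r = 83 with f(r) ≡ 0 mod 11^2.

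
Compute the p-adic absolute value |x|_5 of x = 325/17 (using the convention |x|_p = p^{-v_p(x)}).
|325/17|_5 = 1/25

Step 1 — compute v_5(x) by factoring powers of 5 out of the numerator and denominator: v_5(325/17) = 2. Step 2 — apply |x|_p = p^{-v_p(x)} = 5^{-2} = 1/25.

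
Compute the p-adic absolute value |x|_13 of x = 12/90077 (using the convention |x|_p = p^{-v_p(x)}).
|12/90077|_13 = 2197

Step 1 — compute v_13(x) by factoring powers of 13 out of the numerator and denominator: v_13(12/90077) = -3. Step 2 — apply |x|_p = p^{-v_p(x)} = 13^{3} = 2197.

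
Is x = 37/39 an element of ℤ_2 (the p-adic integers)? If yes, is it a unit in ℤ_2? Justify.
x ∈ ℤ_2^× (unit); v_2(x) = 0

ℤ_2 = {x ∈ ℚ_2 : v_2(x) ≥ 0} and ℤ_2^× = {x ∈ ℤ_2 : v_2(x) = 0}. Here v_2(37/39) = v_2(num) − v_2(den) = 0; compare against these criteria.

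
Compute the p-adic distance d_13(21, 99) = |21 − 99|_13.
d_13(21, 99) = 1/13

Step 1 — x − y = 21 − 99 = -78. Step 2 — v_13(-78) = 1 (factor: -78 = −(13^1 · 6); the sign does not affect v_p). Step 3 — |x − y|_13 = 13^{-1} = 1/13.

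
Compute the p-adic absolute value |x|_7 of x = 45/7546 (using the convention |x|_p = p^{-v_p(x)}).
|45/7546|_7 = 343

Step 1 — compute v_7(x) by factoring powers of 7 out of the numerator and denominator: v_7(45/7546) = -3. Step 2 — apply |x|_p = p^{-v_p(x)} = 7^{3} = 343.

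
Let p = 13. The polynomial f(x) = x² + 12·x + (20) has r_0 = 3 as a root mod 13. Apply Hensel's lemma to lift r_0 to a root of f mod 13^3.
r_2 = 2187 (mod 2197)

Hensel: r_{i+1} = r_i − f(r_i)·(f′(r_i))^{-1} mod 13^{i+2}, f′(x) = 2x + 12. Iterate:
  r_0 = 3 (mod 13)
  r_1 = 159 (mod 169)
  r_2 = 2187 (mod 2197)
Final: r = 2187 satisfies f(r) ≡ 0 mod 13^3.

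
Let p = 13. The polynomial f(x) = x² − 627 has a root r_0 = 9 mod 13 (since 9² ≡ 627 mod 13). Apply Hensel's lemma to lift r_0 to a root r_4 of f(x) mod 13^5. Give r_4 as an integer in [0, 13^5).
r_4 = 83976 (mod 371293)

Hensel's recurrence: r_{i+1} = r_i − f(r_i)·(f′(r_i))^{-1} mod 13^{i+2}, with f′(x) = 2x. Iterate:
  r_0 = 9 (mod 13)
  r_1 = 152 (mod 169)
  r_2 = 490 (mod 2197)
  r_3 = 26854 (mod 28561)
  r_4 = 83976 (mod 371293)
Final: r_4 = 83976, and one checks f(r_4) ≡ 0 mod 13^5.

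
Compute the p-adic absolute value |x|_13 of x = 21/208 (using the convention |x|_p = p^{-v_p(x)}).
|21/208|_13 = 13

Step 1 — compute v_13(x) by factoring powers of 13 out of the numerator and denominator: v_13(21/208) = -1. Step 2 — apply |x|_p = p^{-v_p(x)} = 13^{1} = 13.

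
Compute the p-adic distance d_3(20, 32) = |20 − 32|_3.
d_3(20, 32) = 1/3

Step 1 — x − y = 20 − 32 = -12. Step 2 — v_3(-12) = 1 (factor: -12 = −(3^1 · 4); the sign does not affect v_p). Step 3 — |x − y|_3 = 3^{-1} = 1/3.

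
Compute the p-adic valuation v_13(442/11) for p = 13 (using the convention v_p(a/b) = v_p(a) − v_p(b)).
v_13(442/11) = 1

Factor powers of 13 from the numerator and denominator of the reduced fraction: 442 = 13^1 · 34 and 11 = 13^0 · 11. Apply v_p(a/b) = v_p(a) − v_p(b): v_13(442/11) = 1 − 0 = 1.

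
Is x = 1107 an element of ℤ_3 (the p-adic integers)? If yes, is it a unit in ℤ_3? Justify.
x ∈ ℤ_3 but not a unit; v_3(x) = 3 > 0

ℤ_3 = {x ∈ ℚ_3 : v_3(x) ≥ 0} and ℤ_3^× = {x ∈ ℤ_3 : v_3(x) = 0}. Here v_3(1107) = v_3(num) − v_3(den) = 3; compare against these criteria.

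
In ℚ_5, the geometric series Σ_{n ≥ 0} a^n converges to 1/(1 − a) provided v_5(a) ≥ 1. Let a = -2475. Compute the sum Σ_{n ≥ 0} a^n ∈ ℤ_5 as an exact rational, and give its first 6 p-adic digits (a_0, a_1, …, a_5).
Σ a^n = 1/(1 − a) = 1/2476;  first 6 digits = (1, 0, 1, 0, 2, 4)

v_5(a) = 2 ≥ 1, so the series converges in ℤ_5 to 1/(1 − a) = 1/(1 − (-2475)) = 1/2476. Expand this rational in ℤ_5: compute digits iteratively via d_i = x_i mod 5, x_{i+1} = (x_i − d_i)/5. The first 6 digits are (1, 0, 1, 0, 2, 4).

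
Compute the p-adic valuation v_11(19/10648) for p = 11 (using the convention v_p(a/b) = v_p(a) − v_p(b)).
v_11(19/10648) = -3

Factor powers of 11 from the numerator and denominator of the reduced fraction: 19 = 11^0 · 19 and 10648 = 11^3 · 8. Apply v_p(a/b) = v_p(a) − v_p(b): v_11(19/10648) = 0 − 3 = -3.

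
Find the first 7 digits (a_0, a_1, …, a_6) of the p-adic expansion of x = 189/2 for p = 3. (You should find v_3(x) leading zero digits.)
(a_0, …, a_6) = (0, 0, 0, 2, 2, 1, 1)

v_3(189/2) = 3, so a_0 = ... = a_2 = 0. Factor out: x = 3^3 · u with u = 7/2 a unit in ℤ_3. Expand u iteratively via a_{v+i} = u_i mod 3, u_{i+1} = (u_i − a_{v+i})/3:
  u_0 = 7/2;  a_3 = 2;  u_1 = (u_0 − 2)/3 = 1/2
  u_1 = 1/2;  a_4 = 2;  u_2 = (u_1 − 2)/3 = -1/2
  u_2 = -1/2;  a_5 = 1;  u_3 = (u_2 − 1)/3 = -1/2
  u_3 = -1/2;  a_6 = 1;  u_4 = (u_3 − 1)/3 = -1/2
Digits: (0, 0, 0, 2, 2, 1, 1).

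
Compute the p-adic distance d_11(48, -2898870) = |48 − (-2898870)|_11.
d_11(48, -2898870) = 1/161051

Step 1 — x − y = 48 − (-2898870) = 2898918. Step 2 — v_11(2898918) = 5 (factor: 2898918 = (11^5 · 18); the sign does not affect v_p). Step 3 — |x − y|_11 = 11^{-5} = 1/161051.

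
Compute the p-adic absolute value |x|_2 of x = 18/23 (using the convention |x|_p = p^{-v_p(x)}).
|18/23|_2 = 1/2

Step 1 — compute v_2(x) by factoring powers of 2 out of the numerator and denominator: v_2(18/23) = 1. Step 2 — apply |x|_p = p^{-v_p(x)} = 2^{-1} = 1/2.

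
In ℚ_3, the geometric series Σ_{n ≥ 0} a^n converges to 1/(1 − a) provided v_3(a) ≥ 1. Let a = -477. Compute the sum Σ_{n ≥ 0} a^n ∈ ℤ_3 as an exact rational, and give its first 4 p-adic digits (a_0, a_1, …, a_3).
Σ a^n = 1/(1 − a) = 1/478;  first 4 digits = (1, 0, 1, 0)

v_3(a) = 2 ≥ 1, so the series converges in ℤ_3 to 1/(1 − a) = 1/(1 − (-477)) = 1/478. Expand this rational in ℤ_3: compute digits iteratively via d_i = x_i mod 3, x_{i+1} = (x_i − d_i)/3. The first 4 digits are (1, 0, 1, 0).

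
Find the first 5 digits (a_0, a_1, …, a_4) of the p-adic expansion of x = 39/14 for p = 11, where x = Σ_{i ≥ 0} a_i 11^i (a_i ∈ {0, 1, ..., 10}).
(a_0, …, a_4) = (2, 4, 2, 10, 3)

v_11(39/14) = 0 (numerator and denominator both coprime to 11), so x ∈ ℤ_11^×. Compute digits iteratively via a_i = x_i mod 11, x_{i+1} = (x_i − a_i)/11, with x_0 = x:
  x_0 = 39/14;  a_0 = 2;  x_1 = (x_0 − 2)/11 = 1/14
  x_1 = 1/14;  a_1 = 4;  x_2 = (x_1 − 4)/11 = -5/14
  x_2 = -5/14;  a_2 = 2;  x_3 = (x_2 − 2)/11 = -3/14
  x_3 = -3/14;  a_3 = 10;  x_4 = (x_3 − 10)/11 = -13/14
  x_4 = -13/14;  a_4 = 3;  x_5 = (x_4 − 3)/11 = -5/14
Digits: (2, 4, 2, 10, 3).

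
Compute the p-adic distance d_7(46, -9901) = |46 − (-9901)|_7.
d_7(46, -9901) = 1/343

Step 1 — x − y = 46 − (-9901) = 9947. Step 2 — v_7(9947) = 3 (factor: 9947 = (7^3 · 29); the sign does not affect v_p). Step 3 — |x − y|_7 = 7^{-3} = 1/343.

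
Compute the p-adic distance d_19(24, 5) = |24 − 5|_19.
d_19(24, 5) = 1/19

Step 1 — x − y = 24 − 5 = 19. Step 2 — v_19(19) = 1 (factor: 19 = (19^1 · 1); the sign does not affect v_p). Step 3 — |x − y|_19 = 19^{-1} = 1/19.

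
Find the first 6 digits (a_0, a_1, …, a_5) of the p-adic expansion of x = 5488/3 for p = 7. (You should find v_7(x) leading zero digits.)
(a_0, …, a_5) = (0, 0, 0, 3, 5, 4)

v_7(5488/3) = 3, so a_0 = ... = a_2 = 0. Factor out: x = 7^3 · u with u = 16/3 a unit in ℤ_7. Expand u iteratively via a_{v+i} = u_i mod 7, u_{i+1} = (u_i − a_{v+i})/7:
  u_0 = 16/3;  a_3 = 3;  u_1 = (u_0 − 3)/7 = 1/3
  u_1 = 1/3;  a_4 = 5;  u_2 = (u_1 − 5)/7 = -2/3
  u_2 = -2/3;  a_5 = 4;  u_3 = (u_2 − 4)/7 = -2/3
Digits: (0, 0, 0, 3, 5, 4).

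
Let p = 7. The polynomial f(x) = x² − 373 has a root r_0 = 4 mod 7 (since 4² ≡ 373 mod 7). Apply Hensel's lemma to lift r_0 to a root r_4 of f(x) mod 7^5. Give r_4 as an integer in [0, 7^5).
r_4 = 5555 (mod 16807)

Hensel's recurrence: r_{i+1} = r_i − f(r_i)·(f′(r_i))^{-1} mod 7^{i+2}, with f′(x) = 2x. Iterate:
  r_0 = 4 (mod 7)
  r_1 = 18 (mod 49)
  r_2 = 67 (mod 343)
  r_3 = 753 (mod 2401)
  r_4 = 5555 (mod 16807)
Final: r_4 = 5555, and one checks f(r_4) ≡ 0 mod 7^5.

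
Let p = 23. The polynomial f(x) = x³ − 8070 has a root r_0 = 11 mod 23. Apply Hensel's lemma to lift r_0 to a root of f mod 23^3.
r_2 = 11465 (mod 12167)

Hensel: r_{i+1} = r_i − f(r_i)/f′(r_i) mod 23^{i+2}, where f′(x) = 3x². Iterate:
  r_0 = 11 (mod 23)
  r_1 = 356 (mod 529)
  r_2 = 11465 (mod 12167)
Final: r = 11465 with f(r) ≡ 0 mod 23^3.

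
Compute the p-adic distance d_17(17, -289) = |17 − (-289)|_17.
d_17(17, -289) = 1/17

Step 1 — x − y = 17 − (-289) = 306. Step 2 — v_17(306) = 1 (factor: 306 = (17^1 · 18); the sign does not affect v_p). Step 3 — |x − y|_17 = 17^{-1} = 1/17.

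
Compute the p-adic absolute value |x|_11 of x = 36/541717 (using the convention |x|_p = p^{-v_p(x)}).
|36/541717|_11 = 14641

Step 1 — compute v_11(x) by factoring powers of 11 out of the numerator and denominator: v_11(36/541717) = -4. Step 2 — apply |x|_p = p^{-v_p(x)} = 11^{4} = 14641.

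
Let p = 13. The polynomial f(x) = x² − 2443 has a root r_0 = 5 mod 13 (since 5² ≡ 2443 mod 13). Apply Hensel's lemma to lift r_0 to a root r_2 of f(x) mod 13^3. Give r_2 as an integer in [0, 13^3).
r_2 = 2072 (mod 2197)

Hensel's recurrence: r_{i+1} = r_i − f(r_i)·(f′(r_i))^{-1} mod 13^{i+2}, with f′(x) = 2x. Iterate:
  r_0 = 5 (mod 13)
  r_1 = 44 (mod 169)
  r_2 = 2072 (mod 2197)
Final: r_2 = 2072, and one checks f(r_2) ≡ 0 mod 13^3.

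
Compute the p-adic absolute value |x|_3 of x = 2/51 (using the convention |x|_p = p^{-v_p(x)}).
|2/51|_3 = 3

Step 1 — compute v_3(x) by factoring powers of 3 out of the numerator and denominator: v_3(2/51) = -1. Step 2 — apply |x|_p = p^{-v_p(x)} = 3^{1} = 3.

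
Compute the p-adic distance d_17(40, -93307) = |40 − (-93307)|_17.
d_17(40, -93307) = 1/4913

Step 1 — x − y = 40 − (-93307) = 93347. Step 2 — v_17(93347) = 3 (factor: 93347 = (17^3 · 19); the sign does not affect v_p). Step 3 — |x − y|_17 = 17^{-3} = 1/4913.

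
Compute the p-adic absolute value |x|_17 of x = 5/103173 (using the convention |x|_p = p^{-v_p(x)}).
|5/103173|_17 = 4913

Step 1 — compute v_17(x) by factoring powers of 17 out of the numerator and denominator: v_17(5/103173) = -3. Step 2 — apply |x|_p = p^{-v_p(x)} = 17^{3} = 4913.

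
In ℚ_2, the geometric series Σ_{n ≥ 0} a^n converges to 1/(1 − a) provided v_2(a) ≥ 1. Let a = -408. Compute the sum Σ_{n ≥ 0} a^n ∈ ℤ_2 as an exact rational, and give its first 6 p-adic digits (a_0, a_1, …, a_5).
Σ a^n = 1/(1 − a) = 1/409;  first 6 digits = (1, 0, 0, 1, 0, 1)

v_2(a) = 3 ≥ 1, so the series converges in ℤ_2 to 1/(1 − a) = 1/(1 − (-408)) = 1/409. Expand this rational in ℤ_2: compute digits iteratively via d_i = x_i mod 2, x_{i+1} = (x_i − d_i)/2. The first 6 digits are (1, 0, 0, 1, 0, 1).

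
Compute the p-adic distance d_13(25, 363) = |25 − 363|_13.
d_13(25, 363) = 1/169

Step 1 — x − y = 25 − 363 = -338. Step 2 — v_13(-338) = 2 (factor: -338 = −(13^2 · 2); the sign does not affect v_p). Step 3 — |x − y|_13 = 13^{-2} = 1/169.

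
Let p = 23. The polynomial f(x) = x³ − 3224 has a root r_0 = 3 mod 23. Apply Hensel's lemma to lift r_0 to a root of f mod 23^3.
r_2 = 2786 (mod 12167)

Hensel: r_{i+1} = r_i − f(r_i)/f′(r_i) mod 23^{i+2}, where f′(x) = 3x². Iterate:
  r_0 = 3 (mod 23)
  r_1 = 141 (mod 529)
  r_2 = 2786 (mod 12167)
Final: r = 2786 with f(r) ≡ 0 mod 23^3.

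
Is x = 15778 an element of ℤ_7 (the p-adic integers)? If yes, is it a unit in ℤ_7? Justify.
x ∈ ℤ_7 but not a unit; v_7(x) = 3 > 0

ℤ_7 = {x ∈ ℚ_7 : v_7(x) ≥ 0} and ℤ_7^× = {x ∈ ℤ_7 : v_7(x) = 0}. Here v_7(15778) = v_7(num) − v_7(den) = 3; compare against these criteria.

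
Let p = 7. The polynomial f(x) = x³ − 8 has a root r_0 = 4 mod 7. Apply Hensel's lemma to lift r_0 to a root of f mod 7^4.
r_3 = 305 (mod 2401)

Hensel: r_{i+1} = r_i − f(r_i)/f′(r_i) mod 7^{i+2}, where f′(x) = 3x². Iterate:
  r_0 = 4 (mod 7)
  r_1 = 11 (mod 49)
  r_2 = 305 (mod 343)
  r_3 = 305 (mod 2401)
Final: r = 305 with f(r) ≡ 0 mod 7^4.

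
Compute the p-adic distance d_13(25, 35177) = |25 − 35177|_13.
d_13(25, 35177) = 1/2197

Step 1 — x − y = 25 − 35177 = -35152. Step 2 — v_13(-35152) = 3 (factor: -35152 = −(13^3 · 16); the sign does not affect v_p). Step 3 — |x − y|_13 = 13^{-3} = 1/2197.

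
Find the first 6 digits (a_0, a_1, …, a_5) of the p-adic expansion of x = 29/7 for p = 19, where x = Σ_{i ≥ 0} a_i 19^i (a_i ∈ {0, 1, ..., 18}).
(a_0, …, a_5) = (15, 13, 2, 8, 5, 16)

v_19(29/7) = 0 (numerator and denominator both coprime to 19), so x ∈ ℤ_19^×. Compute digits iteratively via a_i = x_i mod 19, x_{i+1} = (x_i − a_i)/19, with x_0 = x:
  x_0 = 29/7;  a_0 = 15;  x_1 = (x_0 − 15)/19 = -4/7
  x_1 = -4/7;  a_1 = 13;  x_2 = (x_1 − 13)/19 = -5/7
  x_2 = -5/7;  a_2 = 2;  x_3 = (x_2 − 2)/19 = -1/7
  x_3 = -1/7;  a_3 = 8;  x_4 = (x_3 − 8)/19 = -3/7
  x_4 = -3/7;  a_4 = 5;  x_5 = (x_4 − 5)/19 = -2/7
  x_5 = -2/7;  a_5 = 16;  x_6 = (x_5 − 16)/19 = -6/7
Digits: (15, 13, 2, 8, 5, 16).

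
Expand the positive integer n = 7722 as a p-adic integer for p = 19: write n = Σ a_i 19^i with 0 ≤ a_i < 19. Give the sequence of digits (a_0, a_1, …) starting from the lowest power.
(a_0, a_1, …) = (8, 7, 2, 1)

Repeated division by 19 gives the digits low-to-high: 7722 = 8 + 7·19^1 + 2·19^2 + 1·19^3. Digit sequence: (8, 7, 2, 1).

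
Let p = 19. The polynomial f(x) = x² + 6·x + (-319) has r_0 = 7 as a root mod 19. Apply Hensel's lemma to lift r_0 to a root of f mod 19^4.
r_3 = 108535 (mod 130321)

Hensel: r_{i+1} = r_i − f(r_i)·(f′(r_i))^{-1} mod 19^{i+2}, f′(x) = 2x + 6. Iterate:
  r_0 = 7 (mod 19)
  r_1 = 235 (mod 361)
  r_2 = 5650 (mod 6859)
  r_3 = 108535 (mod 130321)
Final: r = 108535 satisfies f(r) ≡ 0 mod 19^4.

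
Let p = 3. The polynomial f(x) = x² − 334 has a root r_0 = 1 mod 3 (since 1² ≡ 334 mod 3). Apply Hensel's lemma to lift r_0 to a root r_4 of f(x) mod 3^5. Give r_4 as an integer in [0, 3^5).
r_4 = 127 (mod 243)

Hensel's recurrence: r_{i+1} = r_i − f(r_i)·(f′(r_i))^{-1} mod 3^{i+2}, with f′(x) = 2x. Iterate:
  r_0 = 1 (mod 3)
  r_1 = 1 (mod 9)
  r_2 = 19 (mod 27)
  r_3 = 46 (mod 81)
  r_4 = 127 (mod 243)
Final: r_4 = 127, and one checks f(r_4) ≡ 0 mod 3^5.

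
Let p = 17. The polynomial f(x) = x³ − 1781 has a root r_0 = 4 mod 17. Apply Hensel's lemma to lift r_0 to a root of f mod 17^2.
r_1 = 106 (mod 289)

Hensel: r_{i+1} = r_i − f(r_i)/f′(r_i) mod 17^{i+2}, where f′(x) = 3x². Iterate:
  r_0 = 4 (mod 17)
  r_1 = 106 (mod 289)
Final: r = 106 with f(r) ≡ 0 mod 17^2.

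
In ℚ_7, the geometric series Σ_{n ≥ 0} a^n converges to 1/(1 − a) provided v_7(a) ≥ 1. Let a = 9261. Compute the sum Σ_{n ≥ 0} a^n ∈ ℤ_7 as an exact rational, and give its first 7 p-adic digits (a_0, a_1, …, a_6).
Σ a^n = 1/(1 − a) = -1/9260;  first 7 digits = (1, 0, 0, 6, 3, 0, 1)

v_7(a) = 3 ≥ 1, so the series converges in ℤ_7 to 1/(1 − a) = 1/(1 − 9261) = -1/9260. Expand this rational in ℤ_7: compute digits iteratively via d_i = x_i mod 7, x_{i+1} = (x_i − d_i)/7. The first 7 digits are (1, 0, 0, 6, 3, 0, 1).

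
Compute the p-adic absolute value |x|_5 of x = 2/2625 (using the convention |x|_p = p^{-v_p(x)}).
|2/2625|_5 = 125

Step 1 — compute v_5(x) by factoring powers of 5 out of the numerator and denominator: v_5(2/2625) = -3. Step 2 — apply |x|_p = p^{-v_p(x)} = 5^{3} = 125.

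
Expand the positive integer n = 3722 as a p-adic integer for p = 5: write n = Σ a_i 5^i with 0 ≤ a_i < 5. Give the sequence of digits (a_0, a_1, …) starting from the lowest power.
(a_0, a_1, …) = (2, 4, 3, 4, 0, 1)

Repeated division by 5 gives the digits low-to-high: 3722 = 2 + 4·5^1 + 3·5^2 + 4·5^3 + 1·5^5. Digit sequence: (2, 4, 3, 4, 0, 1).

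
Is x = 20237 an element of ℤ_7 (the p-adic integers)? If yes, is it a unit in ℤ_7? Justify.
x ∈ ℤ_7 but not a unit; v_7(x) = 3 > 0

ℤ_7 = {x ∈ ℚ_7 : v_7(x) ≥ 0} and ℤ_7^× = {x ∈ ℤ_7 : v_7(x) = 0}. Here v_7(20237) = v_7(num) − v_7(den) = 3; compare against these criteria.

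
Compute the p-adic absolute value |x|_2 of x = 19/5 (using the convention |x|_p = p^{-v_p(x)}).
|19/5|_2 = 1

Step 1 — compute v_2(x) by factoring powers of 2 out of the numerator and denominator: v_2(19/5) = 0. Step 2 — apply |x|_p = p^{-v_p(x)} = 2^{0} = 1.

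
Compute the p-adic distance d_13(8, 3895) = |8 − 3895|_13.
d_13(8, 3895) = 1/169

Step 1 — x − y = 8 − 3895 = -3887. Step 2 — v_13(-3887) = 2 (factor: -3887 = −(13^2 · 23); the sign does not affect v_p). Step 3 — |x − y|_13 = 13^{-2} = 1/169.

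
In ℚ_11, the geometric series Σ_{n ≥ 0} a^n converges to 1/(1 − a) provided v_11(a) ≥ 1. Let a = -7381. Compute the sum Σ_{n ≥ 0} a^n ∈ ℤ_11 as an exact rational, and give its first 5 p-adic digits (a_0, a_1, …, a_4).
Σ a^n = 1/(1 − a) = 1/7382;  first 5 digits = (1, 0, 5, 5, 2)

v_11(a) = 2 ≥ 1, so the series converges in ℤ_11 to 1/(1 − a) = 1/(1 − (-7381)) = 1/7382. Expand this rational in ℤ_11: compute digits iteratively via d_i = x_i mod 11, x_{i+1} = (x_i − d_i)/11. The first 5 digits are (1, 0, 5, 5, 2).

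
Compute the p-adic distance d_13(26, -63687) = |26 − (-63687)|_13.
d_13(26, -63687) = 1/2197

Step 1 — x − y = 26 − (-63687) = 63713. Step 2 — v_13(63713) = 3 (factor: 63713 = (13^3 · 29); the sign does not affect v_p). Step 3 — |x − y|_13 = 13^{-3} = 1/2197.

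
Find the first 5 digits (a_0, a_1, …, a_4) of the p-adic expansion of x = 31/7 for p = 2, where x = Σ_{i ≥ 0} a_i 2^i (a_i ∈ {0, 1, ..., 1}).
(a_0, …, a_4) = (1, 0, 0, 1, 0)

v_2(31/7) = 0 (numerator and denominator both coprime to 2), so x ∈ ℤ_2^×. Compute digits iteratively via a_i = x_i mod 2, x_{i+1} = (x_i − a_i)/2, with x_0 = x:
  x_0 = 31/7;  a_0 = 1;  x_1 = (x_0 − 1)/2 = 12/7
  x_1 = 12/7;  a_1 = 0;  x_2 = (x_1 − 0)/2 = 6/7
  x_2 = 6/7;  a_2 = 0;  x_3 = (x_2 − 0)/2 = 3/7
  x_3 = 3/7;  a_3 = 1;  x_4 = (x_3 − 1)/2 = -2/7
  x_4 = -2/7;  a_4 = 0;  x_5 = (x_4 − 0)/2 = -1/7
Digits: (1, 0, 0, 1, 0).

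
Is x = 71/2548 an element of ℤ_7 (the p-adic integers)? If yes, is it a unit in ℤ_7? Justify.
x ∉ ℤ_7 (v_7(x) = -2 < 0)

ℤ_7 = {x ∈ ℚ_7 : v_7(x) ≥ 0} and ℤ_7^× = {x ∈ ℤ_7 : v_7(x) = 0}. Here v_7(71/2548) = v_7(num) − v_7(den) = -2; compare against these criteria.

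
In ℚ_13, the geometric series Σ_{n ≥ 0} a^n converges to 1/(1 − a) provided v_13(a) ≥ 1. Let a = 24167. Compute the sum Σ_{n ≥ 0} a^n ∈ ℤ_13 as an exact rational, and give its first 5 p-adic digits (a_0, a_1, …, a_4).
Σ a^n = 1/(1 − a) = -1/24166;  first 5 digits = (1, 0, 0, 11, 0)

v_13(a) = 3 ≥ 1, so the series converges in ℤ_13 to 1/(1 − a) = 1/(1 − 24167) = -1/24166. Expand this rational in ℤ_13: compute digits iteratively via d_i = x_i mod 13, x_{i+1} = (x_i − d_i)/13. The first 5 digits are (1, 0, 0, 11, 0).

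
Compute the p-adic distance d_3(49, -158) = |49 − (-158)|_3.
d_3(49, -158) = 1/9

Step 1 — x − y = 49 − (-158) = 207. Step 2 — v_3(207) = 2 (factor: 207 = (3^2 · 23); the sign does not affect v_p). Step 3 — |x − y|_3 = 3^{-2} = 1/9.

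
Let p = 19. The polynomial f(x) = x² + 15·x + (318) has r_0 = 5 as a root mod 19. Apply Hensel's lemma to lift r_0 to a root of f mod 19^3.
r_2 = 5952 (mod 6859)

Hensel: r_{i+1} = r_i − f(r_i)·(f′(r_i))^{-1} mod 19^{i+2}, f′(x) = 2x + 15. Iterate:
  r_0 = 5 (mod 19)
  r_1 = 176 (mod 361)
  r_2 = 5952 (mod 6859)
Final: r = 5952 satisfies f(r) ≡ 0 mod 19^3.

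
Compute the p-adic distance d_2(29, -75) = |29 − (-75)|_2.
d_2(29, -75) = 1/8

Step 1 — x − y = 29 − (-75) = 104. Step 2 — v_2(104) = 3 (factor: 104 = (2^3 · 13); the sign does not affect v_p). Step 3 — |x − y|_2 = 2^{-3} = 1/8.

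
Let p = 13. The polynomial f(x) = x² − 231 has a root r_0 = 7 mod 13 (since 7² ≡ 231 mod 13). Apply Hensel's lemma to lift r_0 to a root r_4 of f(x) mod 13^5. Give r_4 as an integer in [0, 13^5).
r_4 = 92125 (mod 371293)

Hensel's recurrence: r_{i+1} = r_i − f(r_i)·(f′(r_i))^{-1} mod 13^{i+2}, with f′(x) = 2x. Iterate:
  r_0 = 7 (mod 13)
  r_1 = 20 (mod 169)
  r_2 = 2048 (mod 2197)
  r_3 = 6442 (mod 28561)
  r_4 = 92125 (mod 371293)
Final: r_4 = 92125, and one checks f(r_4) ≡ 0 mod 13^5.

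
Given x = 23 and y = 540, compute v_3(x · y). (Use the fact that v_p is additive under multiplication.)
v_3(12420) = 3

v_p(x) = 0 (factor: 23 = 3^0 · 23); v_p(y) = 3 (factor: 540 = 3^3 · 20). Additivity: v_p(xy) = v_p(x) + v_p(y) = 0 + 3 = 3. (Direct check: xy = 12420 = 3^3 · (460).)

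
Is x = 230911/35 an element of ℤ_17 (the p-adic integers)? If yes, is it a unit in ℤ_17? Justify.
x ∈ ℤ_17 but not a unit; v_17(x) = 3 > 0

ℤ_17 = {x ∈ ℚ_17 : v_17(x) ≥ 0} and ℤ_17^× = {x ∈ ℤ_17 : v_17(x) = 0}. Here v_17(230911/35) = v_17(num) − v_17(den) = 3; compare against these criteria.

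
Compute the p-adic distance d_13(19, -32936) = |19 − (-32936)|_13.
d_13(19, -32936) = 1/2197

Step 1 — x − y = 19 − (-32936) = 32955. Step 2 — v_13(32955) = 3 (factor: 32955 = (13^3 · 15); the sign does not affect v_p). Step 3 — |x − y|_13 = 13^{-3} = 1/2197.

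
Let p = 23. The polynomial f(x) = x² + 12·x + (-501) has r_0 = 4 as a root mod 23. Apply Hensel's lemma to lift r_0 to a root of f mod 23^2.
r_1 = 211 (mod 529)

Hensel: r_{i+1} = r_i − f(r_i)·(f′(r_i))^{-1} mod 23^{i+2}, f′(x) = 2x + 12. Iterate:
  r_0 = 4 (mod 23)
  r_1 = 211 (mod 529)
Final: r = 211 satisfies f(r) ≡ 0 mod 23^2.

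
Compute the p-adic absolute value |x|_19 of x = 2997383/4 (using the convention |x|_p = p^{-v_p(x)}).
|2997383/4|_19 = 1/130321

Step 1 — compute v_19(x) by factoring powers of 19 out of the numerator and denominator: v_19(2997383/4) = 4. Step 2 — apply |x|_p = p^{-v_p(x)} = 19^{-4} = 1/130321.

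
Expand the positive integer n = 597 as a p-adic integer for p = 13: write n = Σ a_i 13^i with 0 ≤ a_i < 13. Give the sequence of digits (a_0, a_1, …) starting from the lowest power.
(a_0, a_1, …) = (12, 6, 3)

Repeated division by 13 gives the digits low-to-high: 597 = 12 + 6·13^1 + 3·13^2. Digit sequence: (12, 6, 3).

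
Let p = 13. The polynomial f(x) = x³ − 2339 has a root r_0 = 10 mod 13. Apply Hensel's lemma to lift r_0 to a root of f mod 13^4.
r_3 = 26530 (mod 28561)

Hensel: r_{i+1} = r_i − f(r_i)/f′(r_i) mod 13^{i+2}, where f′(x) = 3x². Iterate:
  r_0 = 10 (mod 13)
  r_1 = 166 (mod 169)
  r_2 = 166 (mod 2197)
  r_3 = 26530 (mod 28561)
Final: r = 26530 with f(r) ≡ 0 mod 13^4.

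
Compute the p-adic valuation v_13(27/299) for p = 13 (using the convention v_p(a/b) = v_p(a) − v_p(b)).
v_13(27/299) = -1

Factor powers of 13 from the numerator and denominator of the reduced fraction: 27 = 13^0 · 27 and 299 = 13^1 · 23. Apply v_p(a/b) = v_p(a) − v_p(b): v_13(27/299) = 0 − 1 = -1.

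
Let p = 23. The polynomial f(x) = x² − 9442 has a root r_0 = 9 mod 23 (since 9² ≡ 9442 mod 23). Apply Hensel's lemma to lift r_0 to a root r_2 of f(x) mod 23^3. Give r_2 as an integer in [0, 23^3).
r_2 = 147 (mod 12167)

Hensel's recurrence: r_{i+1} = r_i − f(r_i)·(f′(r_i))^{-1} mod 23^{i+2}, with f′(x) = 2x. Iterate:
  r_0 = 9 (mod 23)
  r_1 = 147 (mod 529)
  r_2 = 147 (mod 12167)
Final: r_2 = 147, and one checks f(r_2) ≡ 0 mod 23^3.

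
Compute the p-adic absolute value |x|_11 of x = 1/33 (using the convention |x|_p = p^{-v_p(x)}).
|1/33|_11 = 11

Step 1 — compute v_11(x) by factoring powers of 11 out of the numerator and denominator: v_11(1/33) = -1. Step 2 — apply |x|_p = p^{-v_p(x)} = 11^{1} = 11.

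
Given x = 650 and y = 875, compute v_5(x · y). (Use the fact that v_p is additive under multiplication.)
v_5(568750) = 5

v_p(x) = 2 (factor: 650 = 5^2 · 26); v_p(y) = 3 (factor: 875 = 5^3 · 7). Additivity: v_p(xy) = v_p(x) + v_p(y) = 2 + 3 = 5. (Direct check: xy = 568750 = 5^5 · (182).)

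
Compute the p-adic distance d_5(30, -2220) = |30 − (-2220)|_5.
d_5(30, -2220) = 1/125

Step 1 — x − y = 30 − (-2220) = 2250. Step 2 — v_5(2250) = 3 (factor: 2250 = (5^3 · 18); the sign does not affect v_p). Step 3 — |x − y|_5 = 5^{-3} = 1/125.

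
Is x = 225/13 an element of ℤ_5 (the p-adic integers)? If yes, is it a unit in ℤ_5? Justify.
x ∈ ℤ_5 but not a unit; v_5(x) = 2 > 0

ℤ_5 = {x ∈ ℚ_5 : v_5(x) ≥ 0} and ℤ_5^× = {x ∈ ℤ_5 : v_5(x) = 0}. Here v_5(225/13) = v_5(num) − v_5(den) = 2; compare against these criteria.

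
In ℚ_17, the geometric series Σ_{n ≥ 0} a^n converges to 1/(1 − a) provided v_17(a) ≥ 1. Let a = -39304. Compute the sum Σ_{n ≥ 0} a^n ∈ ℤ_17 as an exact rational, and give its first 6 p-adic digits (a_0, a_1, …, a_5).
Σ a^n = 1/(1 − a) = 1/39305;  first 6 digits = (1, 0, 0, 9, 16, 16)

v_17(a) = 3 ≥ 1, so the series converges in ℤ_17 to 1/(1 − a) = 1/(1 − (-39304)) = 1/39305. Expand this rational in ℤ_17: compute digits iteratively via d_i = x_i mod 17, x_{i+1} = (x_i − d_i)/17. The first 6 digits are (1, 0, 0, 9, 16, 16).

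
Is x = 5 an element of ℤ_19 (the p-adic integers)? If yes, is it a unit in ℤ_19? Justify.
x ∈ ℤ_19^× (unit); v_19(x) = 0

ℤ_19 = {x ∈ ℚ_19 : v_19(x) ≥ 0} and ℤ_19^× = {x ∈ ℤ_19 : v_19(x) = 0}. Here v_19(5) = v_19(num) − v_19(den) = 0; compare against these criteria.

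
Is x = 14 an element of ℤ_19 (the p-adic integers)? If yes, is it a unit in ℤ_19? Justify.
x ∈ ℤ_19^× (unit); v_19(x) = 0

ℤ_19 = {x ∈ ℚ_19 : v_19(x) ≥ 0} and ℤ_19^× = {x ∈ ℤ_19 : v_19(x) = 0}. Here v_19(14) = v_19(num) − v_19(den) = 0; compare against these criteria.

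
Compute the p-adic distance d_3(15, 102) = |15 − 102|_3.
d_3(15, 102) = 1/3

Step 1 — x − y = 15 − 102 = -87. Step 2 — v_3(-87) = 1 (factor: -87 = −(3^1 · 29); the sign does not affect v_p). Step 3 — |x − y|_3 = 3^{-1} = 1/3.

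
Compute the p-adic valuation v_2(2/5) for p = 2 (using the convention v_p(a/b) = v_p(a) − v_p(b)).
v_2(2/5) = 1

Factor powers of 2 from the numerator and denominator of the reduced fraction: 2 = 2^1 · 1 and 5 = 2^0 · 5. Apply v_p(a/b) = v_p(a) − v_p(b): v_2(2/5) = 1 − 0 = 1.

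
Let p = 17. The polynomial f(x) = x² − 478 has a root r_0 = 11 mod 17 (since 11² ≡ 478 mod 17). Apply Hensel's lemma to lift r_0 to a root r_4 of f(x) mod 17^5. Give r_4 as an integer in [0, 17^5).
r_4 = 711716 (mod 1419857)

Hensel's recurrence: r_{i+1} = r_i − f(r_i)·(f′(r_i))^{-1} mod 17^{i+2}, with f′(x) = 2x. Iterate:
  r_0 = 11 (mod 17)
  r_1 = 198 (mod 289)
  r_2 = 4244 (mod 4913)
  r_3 = 43548 (mod 83521)
  r_4 = 711716 (mod 1419857)
Final: r_4 = 711716, and one checks f(r_4) ≡ 0 mod 17^5.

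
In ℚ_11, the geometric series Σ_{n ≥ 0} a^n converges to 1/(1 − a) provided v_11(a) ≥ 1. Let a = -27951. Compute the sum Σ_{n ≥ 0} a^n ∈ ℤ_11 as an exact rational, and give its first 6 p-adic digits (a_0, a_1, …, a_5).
Σ a^n = 1/(1 − a) = 1/27952;  first 6 digits = (1, 0, 0, 1, 9, 10)

v_11(a) = 3 ≥ 1, so the series converges in ℤ_11 to 1/(1 − a) = 1/(1 − (-27951)) = 1/27952. Expand this rational in ℤ_11: compute digits iteratively via d_i = x_i mod 11, x_{i+1} = (x_i − d_i)/11. The first 6 digits are (1, 0, 0, 1, 9, 10).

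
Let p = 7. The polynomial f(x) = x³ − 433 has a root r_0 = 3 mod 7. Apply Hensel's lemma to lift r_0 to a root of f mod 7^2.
r_1 = 38 (mod 49)

Hensel: r_{i+1} = r_i − f(r_i)/f′(r_i) mod 7^{i+2}, where f′(x) = 3x². Iterate:
  r_0 = 3 (mod 7)
  r_1 = 38 (mod 49)
Final: r = 38 with f(r) ≡ 0 mod 7^2.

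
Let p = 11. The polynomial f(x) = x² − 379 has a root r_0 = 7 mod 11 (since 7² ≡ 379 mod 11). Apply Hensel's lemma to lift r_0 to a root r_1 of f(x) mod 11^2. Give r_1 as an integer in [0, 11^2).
r_1 = 117 (mod 121)

Hensel's recurrence: r_{i+1} = r_i − f(r_i)·(f′(r_i))^{-1} mod 11^{i+2}, with f′(x) = 2x. Iterate:
  r_0 = 7 (mod 11)
  r_1 = 117 (mod 121)
Final: r_1 = 117, and one checks f(r_1) ≡ 0 mod 11^2.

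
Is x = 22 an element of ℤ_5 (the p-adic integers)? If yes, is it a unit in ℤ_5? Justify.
x ∈ ℤ_5^× (unit); v_5(x) = 0

ℤ_5 = {x ∈ ℚ_5 : v_5(x) ≥ 0} and ℤ_5^× = {x ∈ ℤ_5 : v_5(x) = 0}. Here v_5(22) = v_5(num) − v_5(den) = 0; compare against these criteria.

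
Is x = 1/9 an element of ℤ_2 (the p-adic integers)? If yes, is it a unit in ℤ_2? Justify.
x ∈ ℤ_2^× (unit); v_2(x) = 0

ℤ_2 = {x ∈ ℚ_2 : v_2(x) ≥ 0} and ℤ_2^× = {x ∈ ℤ_2 : v_2(x) = 0}. Here v_2(1/9) = v_2(num) − v_2(den) = 0; compare against these criteria.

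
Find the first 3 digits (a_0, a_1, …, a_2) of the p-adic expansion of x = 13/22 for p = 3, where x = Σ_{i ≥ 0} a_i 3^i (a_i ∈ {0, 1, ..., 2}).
(a_0, …, a_2) = (1, 0, 2)

v_3(13/22) = 0 (numerator and denominator both coprime to 3), so x ∈ ℤ_3^×. Compute digits iteratively via a_i = x_i mod 3, x_{i+1} = (x_i − a_i)/3, with x_0 = x:
  x_0 = 13/22;  a_0 = 1;  x_1 = (x_0 − 1)/3 = -3/22
  x_1 = -3/22;  a_1 = 0;  x_2 = (x_1 − 0)/3 = -1/22
  x_2 = -1/22;  a_2 = 2;  x_3 = (x_2 − 2)/3 = -15/22
Digits: (1, 0, 2).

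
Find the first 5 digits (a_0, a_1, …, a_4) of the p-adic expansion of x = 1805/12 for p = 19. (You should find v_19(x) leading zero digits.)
(a_0, …, a_4) = (0, 0, 2, 11, 1)

v_19(1805/12) = 2, so a_0 = ... = a_1 = 0. Factor out: x = 19^2 · u with u = 5/12 a unit in ℤ_19. Expand u iteratively via a_{v+i} = u_i mod 19, u_{i+1} = (u_i − a_{v+i})/19:
  u_0 = 5/12;  a_2 = 2;  u_1 = (u_0 − 2)/19 = -1/12
  u_1 = -1/12;  a_3 = 11;  u_2 = (u_1 − 11)/19 = -7/12
  u_2 = -7/12;  a_4 = 1;  u_3 = (u_2 − 1)/19 = -1/12
Digits: (0, 0, 2, 11, 1).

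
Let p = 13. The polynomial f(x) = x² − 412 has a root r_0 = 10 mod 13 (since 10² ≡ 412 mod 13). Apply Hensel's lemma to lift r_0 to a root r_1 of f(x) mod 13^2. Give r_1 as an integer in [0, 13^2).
r_1 = 127 (mod 169)

Hensel's recurrence: r_{i+1} = r_i − f(r_i)·(f′(r_i))^{-1} mod 13^{i+2}, with f′(x) = 2x. Iterate:
  r_0 = 10 (mod 13)
  r_1 = 127 (mod 169)
Final: r_1 = 127, and one checks f(r_1) ≡ 0 mod 13^2.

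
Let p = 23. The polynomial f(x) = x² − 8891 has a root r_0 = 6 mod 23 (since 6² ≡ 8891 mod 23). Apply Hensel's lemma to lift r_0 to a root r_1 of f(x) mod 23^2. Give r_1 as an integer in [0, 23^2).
r_1 = 259 (mod 529)

Hensel's recurrence: r_{i+1} = r_i − f(r_i)·(f′(r_i))^{-1} mod 23^{i+2}, with f′(x) = 2x. Iterate:
  r_0 = 6 (mod 23)
  r_1 = 259 (mod 529)
Final: r_1 = 259, and one checks f(r_1) ≡ 0 mod 23^2.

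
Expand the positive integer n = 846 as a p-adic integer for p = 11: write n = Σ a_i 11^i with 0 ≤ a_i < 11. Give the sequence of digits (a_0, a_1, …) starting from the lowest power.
(a_0, a_1, …) = (10, 10, 6)

Repeated division by 11 gives the digits low-to-high: 846 = 10 + 10·11^1 + 6·11^2. Digit sequence: (10, 10, 6).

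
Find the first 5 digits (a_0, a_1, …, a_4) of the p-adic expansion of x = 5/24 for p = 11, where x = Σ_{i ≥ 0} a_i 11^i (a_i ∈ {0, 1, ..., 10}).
(a_0, …, a_4) = (8, 8, 7, 8, 7)

v_11(5/24) = 0 (numerator and denominator both coprime to 11), so x ∈ ℤ_11^×. Compute digits iteratively via a_i = x_i mod 11, x_{i+1} = (x_i − a_i)/11, with x_0 = x:
  x_0 = 5/24;  a_0 = 8;  x_1 = (x_0 − 8)/11 = -17/24
  x_1 = -17/24;  a_1 = 8;  x_2 = (x_1 − 8)/11 = -19/24
  x_2 = -19/24;  a_2 = 7;  x_3 = (x_2 − 7)/11 = -17/24
  x_3 = -17/24;  a_3 = 8;  x_4 = (x_3 − 8)/11 = -19/24
  x_4 = -19/24;  a_4 = 7;  x_5 = (x_4 − 7)/11 = -17/24
Digits: (8, 8, 7, 8, 7).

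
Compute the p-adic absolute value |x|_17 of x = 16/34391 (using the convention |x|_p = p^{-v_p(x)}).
|16/34391|_17 = 4913

Step 1 — compute v_17(x) by factoring powers of 17 out of the numerator and denominator: v_17(16/34391) = -3. Step 2 — apply |x|_p = p^{-v_p(x)} = 17^{3} = 4913.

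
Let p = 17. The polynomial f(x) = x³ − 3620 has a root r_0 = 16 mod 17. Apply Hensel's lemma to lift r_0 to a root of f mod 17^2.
r_1 = 50 (mod 289)

Hensel: r_{i+1} = r_i − f(r_i)/f′(r_i) mod 17^{i+2}, where f′(x) = 3x². Iterate:
  r_0 = 16 (mod 17)
  r_1 = 50 (mod 289)
Final: r = 50 with f(r) ≡ 0 mod 17^2.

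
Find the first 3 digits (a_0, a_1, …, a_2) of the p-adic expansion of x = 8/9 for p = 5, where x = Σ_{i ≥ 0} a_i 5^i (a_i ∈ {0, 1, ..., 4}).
(a_0, …, a_2) = (2, 2, 4)

v_5(8/9) = 0 (numerator and denominator both coprime to 5), so x ∈ ℤ_5^×. Compute digits iteratively via a_i = x_i mod 5, x_{i+1} = (x_i − a_i)/5, with x_0 = x:
  x_0 = 8/9;  a_0 = 2;  x_1 = (x_0 − 2)/5 = -2/9
  x_1 = -2/9;  a_1 = 2;  x_2 = (x_1 − 2)/5 = -4/9
  x_2 = -4/9;  a_2 = 4;  x_3 = (x_2 − 4)/5 = -8/9
Digits: (2, 2, 4).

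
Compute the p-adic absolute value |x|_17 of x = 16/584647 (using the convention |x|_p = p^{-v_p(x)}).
|16/584647|_17 = 83521

Step 1 — compute v_17(x) by factoring powers of 17 out of the numerator and denominator: v_17(16/584647) = -4. Step 2 — apply |x|_p = p^{-v_p(x)} = 17^{4} = 83521.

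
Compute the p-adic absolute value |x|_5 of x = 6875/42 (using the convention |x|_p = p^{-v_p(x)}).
|6875/42|_5 = 1/625

Step 1 — compute v_5(x) by factoring powers of 5 out of the numerator and denominator: v_5(6875/42) = 4. Step 2 — apply |x|_p = p^{-v_p(x)} = 5^{-4} = 1/625.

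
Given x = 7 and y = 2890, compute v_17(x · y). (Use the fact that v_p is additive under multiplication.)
v_17(20230) = 2

v_p(x) = 0 (factor: 7 = 17^0 · 7); v_p(y) = 2 (factor: 2890 = 17^2 · 10). Additivity: v_p(xy) = v_p(x) + v_p(y) = 0 + 2 = 2. (Direct check: xy = 20230 = 17^2 · (70).)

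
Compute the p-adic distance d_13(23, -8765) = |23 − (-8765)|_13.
d_13(23, -8765) = 1/2197

Step 1 — x − y = 23 − (-8765) = 8788. Step 2 — v_13(8788) = 3 (factor: 8788 = (13^3 · 4); the sign does not affect v_p). Step 3 — |x − y|_13 = 13^{-3} = 1/2197.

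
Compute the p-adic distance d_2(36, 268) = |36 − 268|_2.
d_2(36, 268) = 1/8

Step 1 — x − y = 36 − 268 = -232. Step 2 — v_2(-232) = 3 (factor: -232 = −(2^3 · 29); the sign does not affect v_p). Step 3 — |x − y|_2 = 2^{-3} = 1/8.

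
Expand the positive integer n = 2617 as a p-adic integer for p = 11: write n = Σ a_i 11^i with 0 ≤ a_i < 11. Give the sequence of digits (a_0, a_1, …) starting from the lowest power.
(a_0, a_1, …) = (10, 6, 10, 1)

Repeated division by 11 gives the digits low-to-high: 2617 = 10 + 6·11^1 + 10·11^2 + 1·11^3. Digit sequence: (10, 6, 10, 1).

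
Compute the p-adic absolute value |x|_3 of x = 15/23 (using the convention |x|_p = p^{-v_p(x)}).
|15/23|_3 = 1/3

Step 1 — compute v_3(x) by factoring powers of 3 out of the numerator and denominator: v_3(15/23) = 1. Step 2 — apply |x|_p = p^{-v_p(x)} = 3^{-1} = 1/3.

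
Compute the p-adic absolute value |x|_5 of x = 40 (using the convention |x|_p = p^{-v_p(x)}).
|40|_5 = 1/5

Step 1 — compute v_5(x) by factoring powers of 5 out of the numerator and denominator: v_5(40) = 1. Step 2 — apply |x|_p = p^{-v_p(x)} = 5^{-1} = 1/5.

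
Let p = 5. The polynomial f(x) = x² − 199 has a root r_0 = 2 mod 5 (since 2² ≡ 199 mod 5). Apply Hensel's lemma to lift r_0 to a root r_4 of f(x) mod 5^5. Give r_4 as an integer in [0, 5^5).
r_4 = 1982 (mod 3125)

Hensel's recurrence: r_{i+1} = r_i − f(r_i)·(f′(r_i))^{-1} mod 5^{i+2}, with f′(x) = 2x. Iterate:
  r_0 = 2 (mod 5)
  r_1 = 7 (mod 25)
  r_2 = 107 (mod 125)
  r_3 = 107 (mod 625)
  r_4 = 1982 (mod 3125)
Final: r_4 = 1982, and one checks f(r_4) ≡ 0 mod 5^5.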